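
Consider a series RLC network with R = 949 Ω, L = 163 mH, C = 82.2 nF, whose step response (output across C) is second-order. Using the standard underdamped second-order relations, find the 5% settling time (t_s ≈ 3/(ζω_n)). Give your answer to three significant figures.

For a series RLC circuit (capacitor voltage as output), ω_n = 1/√(LC) = 1/√(163 mH · 82.2 nF) = 8640 rad/s.
ζ = (R/2)·√(C/L) = (949/2)·√(82.2 nF/163 mH) = 0.337.
t_s ≈ 3/(ζω_n) = 0.00103 s.

t_s ≈ 0.00103 s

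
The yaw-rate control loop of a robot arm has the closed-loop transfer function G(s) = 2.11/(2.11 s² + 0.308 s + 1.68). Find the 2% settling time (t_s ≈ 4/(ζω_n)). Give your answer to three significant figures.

t_s ≈ 54.8 s

Dividing through by 2.11: denominator becomes s² + 0.1460 s + 0.7962.
So ω_n = √0.7962 = 0.892 rad/s and ζ = 0.1460/(2·0.892) = 0.0818.
t_s ≈ 4/(ζω_n) = 54.8 s.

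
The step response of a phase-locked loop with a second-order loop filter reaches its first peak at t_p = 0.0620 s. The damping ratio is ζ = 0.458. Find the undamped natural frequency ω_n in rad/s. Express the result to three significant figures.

ω_n ≈ 57.0 rad/s

Peak time t_p = π/ω_d, so ω_d = π/t_p = π/0.0620 = 50.7 rad/s.
ω_n = ω_d/√(1−ζ²) = 50.7/√0.790 = 57.0 rad/s.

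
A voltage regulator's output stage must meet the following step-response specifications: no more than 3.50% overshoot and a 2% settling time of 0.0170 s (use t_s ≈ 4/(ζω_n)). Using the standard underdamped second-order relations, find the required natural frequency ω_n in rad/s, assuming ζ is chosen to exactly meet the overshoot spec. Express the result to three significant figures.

Inverting the overshoot relation: ζ = |ln 0.0350|/√(π² + ln²0.0350) = 0.730.
From t_s ≈ 4/(ζω_n): ω_n = 4/(ζ·t_s) = 4/(0.730·0.0170) = 322 rad/s.

ω_n ≈ 322 rad/s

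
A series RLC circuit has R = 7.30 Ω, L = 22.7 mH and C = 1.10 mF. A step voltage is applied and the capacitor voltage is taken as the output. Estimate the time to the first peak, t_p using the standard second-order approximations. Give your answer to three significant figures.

t_p ≈ 0.0264 s

For a series RLC circuit (capacitor voltage as output), ω_n = 1/√(LC) = 1/√(22.7 mH · 1.10 mF) = 200 rad/s.
ζ = (R/2)·√(C/L) = (7.30/2)·√(1.10 mF/22.7 mH) = 0.803.
ω_d = 200·√(1 − 0.803²) = 119 rad/s. t_p = π/ω_d = 0.0264 s.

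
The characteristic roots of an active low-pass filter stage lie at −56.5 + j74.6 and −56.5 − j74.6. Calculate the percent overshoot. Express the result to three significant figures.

|pole| = ω_n = √(56.5² + 74.6²) = 93.6 rad/s; ζ = cos θ = σ/ω_n = 0.604.
%OS = 100·exp(−πζ/√(1−ζ²)) = 9.26%.

%OS ≈ 9.26%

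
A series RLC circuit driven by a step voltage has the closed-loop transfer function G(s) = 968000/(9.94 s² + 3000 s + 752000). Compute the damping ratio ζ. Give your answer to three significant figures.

Dividing through by 9.94: denominator becomes s² + 301.8 s + 75650.
So ω_n = √75650 = 275 rad/s and ζ = 301.8/(2·275) = 0.549.

ζ ≈ 0.549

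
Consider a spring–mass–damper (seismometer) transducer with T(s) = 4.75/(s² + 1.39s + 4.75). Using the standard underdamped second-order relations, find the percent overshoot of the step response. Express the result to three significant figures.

ω_n = √4.75 = 2.18 rad/s; ζ = 1.39/(2·2.18) = 0.319.
Overshoot: exp(−π·0.319/√(1−0.319²)) = 0.347, i.e. 34.7%.

%OS ≈ 34.7%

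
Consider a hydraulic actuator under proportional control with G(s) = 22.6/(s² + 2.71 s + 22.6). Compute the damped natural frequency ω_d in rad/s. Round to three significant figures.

ω_d ≈ 4.56 rad/s

Matching coefficients with s² + 2ζω_n s + ω_n² gives ω_n² = 22.6 ⇒ ω_n = 4.75 rad/s, and ζ = 2.71/(2ω_n) = 0.285.
The damped frequency ω_d = ω_n√(1−ζ²) = 4.56 rad/s.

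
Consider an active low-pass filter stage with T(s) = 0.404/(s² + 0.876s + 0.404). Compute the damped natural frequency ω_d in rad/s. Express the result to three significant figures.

ω_d ≈ 0.461 rad/s

Matching coefficients with s² + 2ζω_n s + ω_n² gives ω_n² = 0.404 ⇒ ω_n = 0.636 rad/s, and ζ = 0.876/(2ω_n) = 0.689.
ω_d = 0.636·√(1 − 0.689²) = 0.461 rad/s.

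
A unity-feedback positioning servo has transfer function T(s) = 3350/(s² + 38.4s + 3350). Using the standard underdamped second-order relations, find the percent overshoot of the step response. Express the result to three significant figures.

%OS ≈ 33.1%

Comparing the denominator to s² + 2ζω_n s + ω_n²: ω_n = √3350 = 57.9 rad/s, and 2ζω_n = 38.4 so ζ = 38.4/(2·57.9) = 0.332.
%OS = 100 e^{−πζ/√(1−ζ²)} with ζ = 0.332 gives 33.1%.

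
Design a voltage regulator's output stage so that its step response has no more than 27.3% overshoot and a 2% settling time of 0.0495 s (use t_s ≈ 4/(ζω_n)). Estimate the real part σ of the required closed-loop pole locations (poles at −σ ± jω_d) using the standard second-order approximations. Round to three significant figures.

σ ≈ 80.8

The settling-time spec alone fixes σ = ζω_n = 4/t_s = 4/0.0495 = 80.8.
(Overshoot then fixes ζ = 0.382 and hence ω_d = σ·√(1−ζ²)/ζ = 196 rad/s.)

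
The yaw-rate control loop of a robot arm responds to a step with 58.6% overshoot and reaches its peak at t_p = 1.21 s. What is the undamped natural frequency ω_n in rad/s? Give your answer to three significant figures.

ζ from %OS: ζ = |ln 0.586|/√(π²+ln²0.586) = 0.168.
From t_p = π/ω_d, ω_d = π/1.21 = 2.60 rad/s, so ω_n = ω_d/√(1−ζ²) = 2.63 rad/s.

ω_n ≈ 2.63 rad/s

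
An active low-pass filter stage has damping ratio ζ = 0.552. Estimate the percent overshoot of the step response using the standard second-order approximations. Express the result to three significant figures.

For an underdamped second-order system, %OS = 100·exp(−πζ/√(1−ζ²)).
πζ/√(1−ζ²) = π·0.552/√(1−0.305) = 2.080, so %OS = 100·e^(−2.080) = 12.5%.

%OS ≈ 12.5%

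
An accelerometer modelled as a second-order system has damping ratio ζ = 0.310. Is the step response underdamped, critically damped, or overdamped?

underdamped

Since ζ = 0.310 < 1, the system is underdamped.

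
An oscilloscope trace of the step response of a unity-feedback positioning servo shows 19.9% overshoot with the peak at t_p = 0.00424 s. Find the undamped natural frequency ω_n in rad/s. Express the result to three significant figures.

ζ from %OS: ζ = |ln 0.199|/√(π²+ln²0.199) = 0.457.
From t_p = π/ω_d, ω_d = π/0.00424 = 741 rad/s, so ω_n = ω_d/√(1−ζ²) = 833 rad/s.

ω_n ≈ 833 rad/s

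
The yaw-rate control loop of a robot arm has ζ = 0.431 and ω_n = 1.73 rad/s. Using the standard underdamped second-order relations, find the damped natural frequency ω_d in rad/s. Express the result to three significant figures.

ω_d = ω_n√(1−ζ²) = 1.73·√0.814 = 1.56 rad/s.

ω_d ≈ 1.56 rad/s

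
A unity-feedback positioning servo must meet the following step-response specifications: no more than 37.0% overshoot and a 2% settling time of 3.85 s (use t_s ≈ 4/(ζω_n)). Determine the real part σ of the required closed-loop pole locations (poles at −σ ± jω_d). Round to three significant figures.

σ ≈ 1.04

The settling-time spec alone fixes σ = ζω_n = 4/t_s = 4/3.85 = 1.04.
(Overshoot then fixes ζ = 0.302 and hence ω_d = σ·√(1−ζ²)/ζ = 3.28 rad/s.)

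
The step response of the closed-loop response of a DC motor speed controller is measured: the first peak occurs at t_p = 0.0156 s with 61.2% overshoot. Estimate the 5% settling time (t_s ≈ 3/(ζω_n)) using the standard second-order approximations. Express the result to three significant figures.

From the overshoot, ζ = −ln(OS)/√(π²+ln²(OS)) = 0.154.
t_p = π/ω_d ⇒ ω_d = 201 rad/s; then ω_n = ω_d/√(1−ζ²) = 204 rad/s.
t_s ≈ 3/(ζω_n) = 3/(0.154·204) = 0.0953 s.

t_s ≈ 0.0953 s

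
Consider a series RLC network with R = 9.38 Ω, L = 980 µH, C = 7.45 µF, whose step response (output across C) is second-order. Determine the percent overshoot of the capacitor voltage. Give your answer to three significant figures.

%OS ≈ 24.5%

For a series RLC circuit (capacitor voltage as output), ω_n = 1/√(LC) = 1/√(980 µH · 7.45 µF) = 11700 rad/s.
ζ = (R/2)·√(C/L) = (9.38/2)·√(7.45 µF/980 µH) = 0.409.
Overshoot: exp(−π·0.409/√(1−0.409²)) = 0.245, i.e. 24.5%.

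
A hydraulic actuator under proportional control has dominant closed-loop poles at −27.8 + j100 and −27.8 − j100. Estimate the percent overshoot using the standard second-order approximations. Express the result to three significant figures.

With σ = 27.8, ω_d = 100: ω_n = √(σ²+ω_d²) = 104 rad/s, ζ = σ/ω_n = 0.268.
%OS = 100 e^{−πζ/√(1−ζ²)} with ζ = 0.268 gives 41.8%.

%OS ≈ 41.8%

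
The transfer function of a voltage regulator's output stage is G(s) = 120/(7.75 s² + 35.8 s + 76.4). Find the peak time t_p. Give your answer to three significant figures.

Dividing through by 7.75: denominator becomes s² + 4.619 s + 9.858.
So ω_n = √9.858 = 3.14 rad/s and ζ = 4.619/(2·3.14) = 0.736.
ω_d = 3.14·√(1 − 0.736²) = 2.13 rad/s. t_p = π/ω_d = 1.48 s.

t_p ≈ 1.48 s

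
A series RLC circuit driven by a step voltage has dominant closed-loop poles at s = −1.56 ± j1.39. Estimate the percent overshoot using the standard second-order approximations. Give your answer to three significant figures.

|pole| = ω_n = √(1.56² + 1.39²) = 2.09 rad/s; ζ = cos θ = σ/ω_n = 0.747.
Overshoot: exp(−π·0.747/√(1−0.747²)) = 0.0294, i.e. 2.94%.

%OS ≈ 2.94%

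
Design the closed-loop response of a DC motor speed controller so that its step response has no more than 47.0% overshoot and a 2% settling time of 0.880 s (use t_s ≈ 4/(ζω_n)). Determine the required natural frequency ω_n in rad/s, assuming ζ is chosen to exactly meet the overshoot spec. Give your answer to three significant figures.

Inverting the overshoot relation: ζ = |ln 0.470|/√(π² + ln²0.470) = 0.234.
From t_s ≈ 4/(ζω_n): ω_n = 4/(ζ·t_s) = 4/(0.234·0.880) = 19.5 rad/s.

ω_n ≈ 19.5 rad/s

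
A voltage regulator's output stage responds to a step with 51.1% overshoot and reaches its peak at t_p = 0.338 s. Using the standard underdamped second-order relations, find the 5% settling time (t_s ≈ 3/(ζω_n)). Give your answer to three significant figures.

t_s ≈ 1.51 s

From the overshoot, ζ = −ln(OS)/√(π²+ln²(OS)) = 0.209.
t_p = π/ω_d ⇒ ω_d = 9.29 rad/s; then ω_n = ω_d/√(1−ζ²) = 9.50 rad/s.
t_s ≈ 3/(ζω_n) = 3/(0.209·9.50) = 1.51 s.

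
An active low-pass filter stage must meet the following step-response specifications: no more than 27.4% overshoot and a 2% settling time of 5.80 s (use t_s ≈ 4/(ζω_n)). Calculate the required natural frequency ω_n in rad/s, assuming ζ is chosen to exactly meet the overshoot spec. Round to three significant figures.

ζ = −ln(OS)/√(π² + (ln OS)²). With OS = 0.274, ln OS = −1.295 and ζ = 1.295/3.398 = 0.381.
Then ω_n = 4/(ζ t_s) = 4/(0.381 × 5.80) = 1.81 rad/s.

ω_n ≈ 1.81 rad/s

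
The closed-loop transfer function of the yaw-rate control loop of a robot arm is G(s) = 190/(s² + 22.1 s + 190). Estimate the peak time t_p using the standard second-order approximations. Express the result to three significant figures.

t_p ≈ 0.381 s

Comparing the denominator to s² + 2ζω_n s + ω_n²: ω_n = √190 = 13.8 rad/s, and 2ζω_n = 22.1 so ζ = 22.1/(2·13.8) = 0.802.
ω_d = 13.8·√(1 − 0.802²) = 8.24 rad/s. Then t_p = π/ω_d = 0.381 s.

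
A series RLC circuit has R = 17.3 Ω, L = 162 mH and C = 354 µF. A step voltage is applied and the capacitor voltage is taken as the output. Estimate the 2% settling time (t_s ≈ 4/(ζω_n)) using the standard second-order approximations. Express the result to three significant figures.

t_s ≈ 0.0749 s

For a series RLC circuit (capacitor voltage as output), ω_n = 1/√(LC) = 1/√(162 mH · 354 µF) = 132 rad/s.
ζ = (R/2)·√(C/L) = (17.3/2)·√(354 µF/162 mH) = 0.404.
t_s ≈ 4/(ζω_n) = 0.0749 s.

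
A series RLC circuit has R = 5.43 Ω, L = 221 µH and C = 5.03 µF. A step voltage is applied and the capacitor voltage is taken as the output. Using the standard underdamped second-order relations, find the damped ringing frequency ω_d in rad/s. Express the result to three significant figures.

For a series RLC circuit (capacitor voltage as output), ω_n = 1/√(LC) = 1/√(221 µH · 5.03 µF) = 30000 rad/s.
ζ = (R/2)·√(C/L) = (5.43/2)·√(5.03 µF/221 µH) = 0.410.
ω_d = ω_n√(1−ζ²) = 27400 rad/s.

ω_d ≈ 27400 rad/s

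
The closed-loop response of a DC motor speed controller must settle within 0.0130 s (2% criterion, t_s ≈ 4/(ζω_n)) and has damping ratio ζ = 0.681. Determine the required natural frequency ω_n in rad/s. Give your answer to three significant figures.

Rearranging t_s ≈ 4/(ζω_n) gives ω_n = 4/(ζ·t_s) = 4/(0.681 × 0.0130) = 452 rad/s.

ω_n ≈ 452 rad/s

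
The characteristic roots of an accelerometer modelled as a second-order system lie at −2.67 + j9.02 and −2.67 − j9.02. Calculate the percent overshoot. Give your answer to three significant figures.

%OS ≈ 39.5%

With σ = 2.67, ω_d = 9.02: ω_n = √(σ²+ω_d²) = 9.41 rad/s, ζ = σ/ω_n = 0.284.
Overshoot: exp(−π·0.284/√(1−0.284²)) = 0.395, i.e. 39.5%.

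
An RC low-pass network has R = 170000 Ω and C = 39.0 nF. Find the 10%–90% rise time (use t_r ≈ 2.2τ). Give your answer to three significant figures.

t_r ≈ 0.0146 s

τ = RC = 170000 × 39.0 nF = 0.00663 s.
t_r ≈ 2.2τ = 0.0146 s.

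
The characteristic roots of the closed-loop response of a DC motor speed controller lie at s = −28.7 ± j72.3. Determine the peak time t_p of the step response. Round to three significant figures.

t_p = π/ω_d with ω_d = 72.3 (the imaginary part), so t_p = 0.0435 s.

t_p ≈ 0.0435 s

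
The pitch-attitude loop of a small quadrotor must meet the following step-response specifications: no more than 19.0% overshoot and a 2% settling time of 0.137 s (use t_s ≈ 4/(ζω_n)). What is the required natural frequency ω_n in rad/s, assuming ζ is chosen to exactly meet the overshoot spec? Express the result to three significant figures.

Inverting the overshoot relation: ζ = |ln 0.190|/√(π² + ln²0.190) = 0.467.
From t_s ≈ 4/(ζω_n): ω_n = 4/(ζ·t_s) = 4/(0.467·0.137) = 62.5 rad/s.

ω_n ≈ 62.5 rad/s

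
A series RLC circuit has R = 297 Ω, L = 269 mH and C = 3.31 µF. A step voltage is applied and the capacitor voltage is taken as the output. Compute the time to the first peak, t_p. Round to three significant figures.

For a series RLC circuit (capacitor voltage as output), ω_n = 1/√(LC) = 1/√(269 mH · 3.31 µF) = 1060 rad/s.
ζ = (R/2)·√(C/L) = (297/2)·√(3.31 µF/269 mH) = 0.521.
ω_d = ω_n√(1−ζ²) = 905 rad/s. t_p = π/ω_d = 0.00347 s.

t_p ≈ 0.00347 s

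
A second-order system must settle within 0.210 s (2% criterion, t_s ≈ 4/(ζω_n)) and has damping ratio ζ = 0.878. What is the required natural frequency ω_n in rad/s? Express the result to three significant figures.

ω_n ≈ 21.7 rad/s

Rearranging t_s ≈ 4/(ζω_n) gives ω_n = 4/(ζ·t_s) = 4/(0.878 × 0.210) = 21.7 rad/s.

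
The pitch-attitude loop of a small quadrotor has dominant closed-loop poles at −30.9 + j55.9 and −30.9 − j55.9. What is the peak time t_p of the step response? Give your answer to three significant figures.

t_p = π/ω_d with ω_d = 55.9 (the imaginary part), so t_p = 0.0562 s.

t_p ≈ 0.0562 s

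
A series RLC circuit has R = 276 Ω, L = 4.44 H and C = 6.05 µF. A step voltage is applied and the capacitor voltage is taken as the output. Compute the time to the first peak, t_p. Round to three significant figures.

For a series RLC circuit (capacitor voltage as output), ω_n = 1/√(LC) = 1/√(4.44 H · 6.05 µF) = 193 rad/s.
ζ = (R/2)·√(C/L) = (276/2)·√(6.05 µF/4.44 H) = 0.161.
ω_d = ω_n√(1−ζ²) = 190 rad/s. t_p = π/ω_d = 0.0165 s.

t_p ≈ 0.0165 s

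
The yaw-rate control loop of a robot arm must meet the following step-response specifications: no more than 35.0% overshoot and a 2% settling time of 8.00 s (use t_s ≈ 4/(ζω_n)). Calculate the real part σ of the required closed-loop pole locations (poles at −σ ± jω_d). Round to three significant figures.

The settling-time spec alone fixes σ = ζω_n = 4/t_s = 4/8.00 = 0.500.
(Overshoot then fixes ζ = 0.317 and hence ω_d = σ·√(1−ζ²)/ζ = 1.50 rad/s.)

σ ≈ 0.500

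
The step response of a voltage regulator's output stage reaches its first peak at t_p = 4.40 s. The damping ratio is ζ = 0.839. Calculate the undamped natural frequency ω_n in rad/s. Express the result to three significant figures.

Peak time t_p = π/ω_d, so ω_d = π/t_p = π/4.40 = 0.714 rad/s.
ω_n = ω_d/√(1−ζ²) = 0.714/√0.296 = 1.31 rad/s.

ω_n ≈ 1.31 rad/s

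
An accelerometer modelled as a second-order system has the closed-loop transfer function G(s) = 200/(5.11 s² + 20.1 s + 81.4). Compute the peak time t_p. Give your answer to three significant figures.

t_p ≈ 0.905 s

Dividing through by 5.11: denominator becomes s² + 3.933 s + 15.93.
So ω_n = √15.93 = 3.99 rad/s and ζ = 3.933/(2·3.99) = 0.493.
ω_d = 3.99·√(1 − 0.493²) = 3.47 rad/s. t_p = π/ω_d = 0.905 s.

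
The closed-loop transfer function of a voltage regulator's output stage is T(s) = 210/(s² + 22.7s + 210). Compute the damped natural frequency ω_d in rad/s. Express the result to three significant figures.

ω_n = √210 = 14.5 rad/s; ζ = 22.7/(2·14.5) = 0.783.
ω_d = 14.5·√(1 − 0.783²) = 9.01 rad/s.

ω_d ≈ 9.01 rad/s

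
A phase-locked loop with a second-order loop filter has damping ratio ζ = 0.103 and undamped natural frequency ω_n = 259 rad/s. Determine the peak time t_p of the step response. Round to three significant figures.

The damped frequency is ω_d = ω_n√(1−ζ²) = 259·√(1−0.0106) = 258 rad/s.
Peak time t_p = π/ω_d = π/258 = 0.0122 s.

t_p ≈ 0.0122 s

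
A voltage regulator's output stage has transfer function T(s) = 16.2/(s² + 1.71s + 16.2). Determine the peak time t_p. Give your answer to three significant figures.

Matching coefficients with s² + 2ζω_n s + ω_n² gives ω_n² = 16.2 ⇒ ω_n = 4.02 rad/s, and ζ = 1.71/(2ω_n) = 0.212.
ω_d = ω_n√(1−ζ²) = 3.93 rad/s. Then t_p = π/ω_d = 0.799 s.

t_p ≈ 0.799 s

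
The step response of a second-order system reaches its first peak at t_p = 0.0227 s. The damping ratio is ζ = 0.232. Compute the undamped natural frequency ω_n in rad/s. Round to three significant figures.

Peak time t_p = π/ω_d, so ω_d = π/t_p = π/0.0227 = 138 rad/s.
ω_n = ω_d/√(1−ζ²) = 138/√0.946 = 142 rad/s.

ω_n ≈ 142 rad/s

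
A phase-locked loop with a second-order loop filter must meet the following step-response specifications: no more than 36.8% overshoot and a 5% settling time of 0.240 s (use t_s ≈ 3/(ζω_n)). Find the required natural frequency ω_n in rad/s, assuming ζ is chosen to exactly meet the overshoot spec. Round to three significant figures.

From %OS = 100·exp(−πζ/√(1−ζ²)), invert to get ζ = −ln(OS)/√(π² + ln²(OS)) with OS = 0.368.
−ln 0.368 = 0.9997, so ζ = 0.9997/√(π² + 0.9993) = 0.303.
Then ω_n = 3/(ζ t_s) = 3/(0.303 × 0.240) = 41.2 rad/s.

ω_n ≈ 41.2 rad/s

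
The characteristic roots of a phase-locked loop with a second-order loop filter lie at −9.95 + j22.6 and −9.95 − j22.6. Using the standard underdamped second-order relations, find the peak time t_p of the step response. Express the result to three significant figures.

t_p ≈ 0.139 s

t_p = π/ω_d with ω_d = 22.6 (the imaginary part), so t_p = 0.139 s.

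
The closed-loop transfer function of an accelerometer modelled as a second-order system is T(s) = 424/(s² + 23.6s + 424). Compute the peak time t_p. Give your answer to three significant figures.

Matching coefficients with s² + 2ζω_n s + ω_n² gives ω_n² = 424 ⇒ ω_n = 20.6 rad/s, and ζ = 23.6/(2ω_n) = 0.573.
ω_d = ω_n√(1−ζ²) = 16.9 rad/s. Then t_p = π/ω_d = 0.186 s.

t_p ≈ 0.186 s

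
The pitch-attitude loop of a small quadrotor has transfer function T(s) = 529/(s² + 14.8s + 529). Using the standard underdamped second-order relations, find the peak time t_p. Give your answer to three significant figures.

t_p ≈ 0.144 s

ω_n = √529 = 23.0 rad/s; ζ = 14.8/(2·23.0) = 0.322.
The damped frequency ω_d = ω_n√(1−ζ²) = 21.8 rad/s. Then t_p = π/ω_d = 0.144 s.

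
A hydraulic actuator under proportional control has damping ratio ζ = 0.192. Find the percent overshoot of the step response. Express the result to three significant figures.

%OS ≈ 54.1%

For an underdamped second-order system, %OS = 100·exp(−πζ/√(1−ζ²)).
πζ/√(1−ζ²) = π·0.192/√(1−0.0369) = 0.6146, so %OS = 100·e^(−0.6146) = 54.1%.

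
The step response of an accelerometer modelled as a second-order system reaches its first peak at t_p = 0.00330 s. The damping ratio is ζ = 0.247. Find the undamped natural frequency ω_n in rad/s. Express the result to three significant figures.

Peak time t_p = π/ω_d, so ω_d = π/t_p = π/0.00330 = 952 rad/s.
ω_n = ω_d/√(1−ζ²) = 952/√0.939 = 982 rad/s.

ω_n ≈ 982 rad/s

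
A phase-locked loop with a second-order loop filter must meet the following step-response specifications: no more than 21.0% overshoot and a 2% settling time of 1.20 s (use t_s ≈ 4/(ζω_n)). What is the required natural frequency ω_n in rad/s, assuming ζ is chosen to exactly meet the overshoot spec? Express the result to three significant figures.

ω_n ≈ 7.49 rad/s

Inverting the overshoot relation: ζ = |ln 0.210|/√(π² + ln²0.210) = 0.445.
Then ω_n = 4/(ζ t_s) = 4/(0.445 × 1.20) = 7.49 rad/s.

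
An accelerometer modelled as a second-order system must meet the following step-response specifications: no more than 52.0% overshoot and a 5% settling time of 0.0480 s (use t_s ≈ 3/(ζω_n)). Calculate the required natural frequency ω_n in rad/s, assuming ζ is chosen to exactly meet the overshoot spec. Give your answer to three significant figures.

From %OS = 100·exp(−πζ/√(1−ζ²)), invert to get ζ = −ln(OS)/√(π² + ln²(OS)) with OS = 0.520.
−ln 0.520 = 0.6539, so ζ = 0.6539/√(π² + 0.4276) = 0.204.
Then ω_n = 3/(ζ t_s) = 3/(0.204 × 0.0480) = 307 rad/s.

ω_n ≈ 307 rad/s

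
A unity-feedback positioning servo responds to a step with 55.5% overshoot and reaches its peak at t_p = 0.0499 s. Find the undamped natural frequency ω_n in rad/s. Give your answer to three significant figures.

ζ from %OS: ζ = |ln 0.555|/√(π²+ln²0.555) = 0.184.
From t_p = π/ω_d, ω_d = π/0.0499 = 63.0 rad/s, so ω_n = ω_d/√(1−ζ²) = 64.1 rad/s.

ω_n ≈ 64.1 rad/s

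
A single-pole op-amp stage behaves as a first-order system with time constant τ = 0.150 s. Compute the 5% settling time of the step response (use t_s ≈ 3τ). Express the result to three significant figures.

t_s ≈ 0.450 s

t_s ≈ 3τ = 0.450 s.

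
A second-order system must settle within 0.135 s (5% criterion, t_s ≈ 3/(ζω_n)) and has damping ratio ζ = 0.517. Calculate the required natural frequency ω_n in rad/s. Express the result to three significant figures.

Rearranging t_s ≈ 3/(ζω_n) gives ω_n = 3/(ζ·t_s) = 3/(0.517 × 0.135) = 43.0 rad/s.

ω_n ≈ 43.0 rad/s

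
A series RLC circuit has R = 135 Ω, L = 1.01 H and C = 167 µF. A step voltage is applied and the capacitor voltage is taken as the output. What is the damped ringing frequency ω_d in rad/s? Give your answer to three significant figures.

For a series RLC circuit (capacitor voltage as output), ω_n = 1/√(LC) = 1/√(1.01 H · 167 µF) = 77.0 rad/s.
ζ = (R/2)·√(C/L) = (135/2)·√(167 µF/1.01 H) = 0.868.
ω_d = ω_n√(1−ζ²) = 38.2 rad/s.

ω_d ≈ 38.2 rad/s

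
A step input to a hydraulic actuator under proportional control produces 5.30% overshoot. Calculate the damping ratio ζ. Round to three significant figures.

ζ ≈ 0.683

ζ = −ln(OS)/√(π² + (ln OS)²). With OS = 0.0530, ln OS = −2.937 and ζ = 2.937/4.301 = 0.683.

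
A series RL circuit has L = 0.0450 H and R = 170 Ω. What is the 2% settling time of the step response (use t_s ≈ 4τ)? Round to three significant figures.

t_s ≈ 0.00106 s

τ = L/R = 0.0450/170 = 0.000265 s.
t_s ≈ 4τ = 0.00106 s.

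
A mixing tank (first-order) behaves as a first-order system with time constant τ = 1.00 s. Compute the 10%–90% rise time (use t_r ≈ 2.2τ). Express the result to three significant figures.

t_r ≈ 2.20 s

t_r ≈ 2.2τ = 2.20 s.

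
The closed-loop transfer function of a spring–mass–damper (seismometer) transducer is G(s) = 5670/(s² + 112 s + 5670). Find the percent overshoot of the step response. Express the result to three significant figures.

%OS ≈ 3.04%

Matching coefficients with s² + 2ζω_n s + ω_n² gives ω_n² = 5670 ⇒ ω_n = 75.3 rad/s, and ζ = 112/(2ω_n) = 0.744.
Overshoot: exp(−π·0.744/√(1−0.744²)) = 0.0304, i.e. 3.04%.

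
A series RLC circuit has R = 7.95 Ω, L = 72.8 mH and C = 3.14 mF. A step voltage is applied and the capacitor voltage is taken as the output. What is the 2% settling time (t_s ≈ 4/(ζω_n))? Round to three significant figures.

For a series RLC circuit (capacitor voltage as output), ω_n = 1/√(LC) = 1/√(72.8 mH · 3.14 mF) = 66.1 rad/s.
ζ = (R/2)·√(C/L) = (7.95/2)·√(3.14 mF/72.8 mH) = 0.826.
t_s ≈ 4/(ζω_n) = 0.0733 s.

t_s ≈ 0.0733 s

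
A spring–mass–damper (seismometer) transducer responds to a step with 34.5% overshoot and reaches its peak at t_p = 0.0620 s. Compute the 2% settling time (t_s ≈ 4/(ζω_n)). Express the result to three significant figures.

ζ from %OS: ζ = |ln 0.345|/√(π²+ln²0.345) = 0.321.
t_p = π/ω_d ⇒ ω_d = 50.7 rad/s; then ω_n = ω_d/√(1−ζ²) = 53.5 rad/s.
t_s ≈ 4/(ζω_n) = 4/(0.321·53.5) = 0.233 s.

t_s ≈ 0.233 s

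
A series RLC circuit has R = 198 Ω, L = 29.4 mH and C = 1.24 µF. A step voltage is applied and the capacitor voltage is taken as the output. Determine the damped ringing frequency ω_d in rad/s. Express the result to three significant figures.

ω_d ≈ 4010 rad/s

For a series RLC circuit (capacitor voltage as output), ω_n = 1/√(LC) = 1/√(29.4 mH · 1.24 µF) = 5240 rad/s.
ζ = (R/2)·√(C/L) = (198/2)·√(1.24 µF/29.4 mH) = 0.643.
The damped frequency ω_d = ω_n√(1−ζ²) = 4010 rad/s.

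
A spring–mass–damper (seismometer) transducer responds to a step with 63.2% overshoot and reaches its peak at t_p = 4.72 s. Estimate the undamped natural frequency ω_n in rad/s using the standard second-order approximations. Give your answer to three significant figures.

ω_n ≈ 0.673 rad/s

The overshoot fixes ζ = −ln(OS)/√(π²+ln²(OS)) = 0.145.
t_p = π/ω_d ⇒ ω_d = 0.666 rad/s; then ω_n = ω_d/√(1−ζ²) = 0.673 rad/s.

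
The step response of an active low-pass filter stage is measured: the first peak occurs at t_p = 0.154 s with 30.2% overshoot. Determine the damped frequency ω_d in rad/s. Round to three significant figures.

ω_d ≈ 20.4 rad/s

t_p = π/ω_d, so ω_d = π/0.154 = 20.4 rad/s.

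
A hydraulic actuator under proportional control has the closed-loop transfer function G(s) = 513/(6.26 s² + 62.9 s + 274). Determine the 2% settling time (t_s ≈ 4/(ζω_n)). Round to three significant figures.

Dividing through by 6.26: denominator becomes s² + 10.05 s + 43.77.
So ω_n = √43.77 = 6.62 rad/s and ζ = 10.05/(2·6.62) = 0.759.
t_s ≈ 4/(ζω_n) = 0.796 s.

t_s ≈ 0.796 s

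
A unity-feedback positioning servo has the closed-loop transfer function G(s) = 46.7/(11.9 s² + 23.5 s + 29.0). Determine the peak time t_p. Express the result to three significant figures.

t_p ≈ 2.60 s

Dividing through by 11.9: denominator becomes s² + 1.975 s + 2.437.
So ω_n = √2.437 = 1.56 rad/s and ζ = 1.975/(2·1.56) = 0.633.
ω_d = ω_n√(1−ζ²) = 1.21 rad/s. t_p = π/ω_d = 2.60 s.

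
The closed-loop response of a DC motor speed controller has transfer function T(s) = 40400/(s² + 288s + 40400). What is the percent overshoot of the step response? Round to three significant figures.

%OS ≈ 3.97%

Matching coefficients with s² + 2ζω_n s + ω_n² gives ω_n² = 40400 ⇒ ω_n = 201 rad/s, and ζ = 288/(2ω_n) = 0.716.
Overshoot: exp(−π·0.716/√(1−0.716²)) = 0.0397, i.e. 3.97%.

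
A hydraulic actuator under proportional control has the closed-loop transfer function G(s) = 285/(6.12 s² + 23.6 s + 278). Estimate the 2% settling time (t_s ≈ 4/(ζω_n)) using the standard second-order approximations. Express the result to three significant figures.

Dividing through by 6.12: denominator becomes s² + 3.856 s + 45.42.
So ω_n = √45.42 = 6.74 rad/s and ζ = 3.856/(2·6.74) = 0.286.
t_s ≈ 4/(ζω_n) = 2.07 s.

t_s ≈ 2.07 s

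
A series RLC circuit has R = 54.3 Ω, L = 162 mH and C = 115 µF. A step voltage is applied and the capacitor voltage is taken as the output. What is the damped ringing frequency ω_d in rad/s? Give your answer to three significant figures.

For a series RLC circuit (capacitor voltage as output), ω_n = 1/√(LC) = 1/√(162 mH · 115 µF) = 232 rad/s.
ζ = (R/2)·√(C/L) = (54.3/2)·√(115 µF/162 mH) = 0.723.
ω_d = 232·√(1 − 0.723²) = 160 rad/s.

ω_d ≈ 160 rad/s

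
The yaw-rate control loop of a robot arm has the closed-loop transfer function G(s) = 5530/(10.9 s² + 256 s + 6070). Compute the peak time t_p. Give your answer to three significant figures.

Dividing through by 10.9: denominator becomes s² + 23.49 s + 556.9.
So ω_n = √556.9 = 23.6 rad/s and ζ = 23.49/(2·23.6) = 0.498.
The damped frequency ω_d = ω_n√(1−ζ²) = 20.5 rad/s. t_p = π/ω_d = 0.153 s.

t_p ≈ 0.153 s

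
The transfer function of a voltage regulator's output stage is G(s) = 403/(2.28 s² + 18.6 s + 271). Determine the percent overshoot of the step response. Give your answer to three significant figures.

%OS ≈ 28.2%

Dividing through by 2.28: denominator becomes s² + 8.158 s + 118.9.
So ω_n = √118.9 = 10.9 rad/s and ζ = 8.158/(2·10.9) = 0.374.
%OS = 100·exp(−πζ/√(1−ζ²)) = 28.2%.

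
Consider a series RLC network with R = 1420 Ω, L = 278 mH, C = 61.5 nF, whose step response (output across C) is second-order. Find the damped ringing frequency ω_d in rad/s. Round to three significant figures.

For a series RLC circuit (capacitor voltage as output), ω_n = 1/√(LC) = 1/√(278 mH · 61.5 nF) = 7650 rad/s.
ζ = (R/2)·√(C/L) = (1420/2)·√(61.5 nF/278 mH) = 0.334.
The damped frequency ω_d = ω_n√(1−ζ²) = 7210 rad/s.

ω_d ≈ 7210 rad/s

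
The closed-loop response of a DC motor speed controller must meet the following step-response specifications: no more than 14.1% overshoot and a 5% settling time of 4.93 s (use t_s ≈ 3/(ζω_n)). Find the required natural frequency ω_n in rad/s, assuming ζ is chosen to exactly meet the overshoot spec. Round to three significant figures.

ζ = −ln(OS)/√(π² + (ln OS)²). With OS = 0.141, ln OS = −1.959 and ζ = 1.959/3.702 = 0.529.
Then ω_n = 3/(ζ t_s) = 3/(0.529 × 4.93) = 1.15 rad/s.

ω_n ≈ 1.15 rad/s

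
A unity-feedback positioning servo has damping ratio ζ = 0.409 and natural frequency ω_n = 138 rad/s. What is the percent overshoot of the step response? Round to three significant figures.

%OS ≈ 24.5%

For an underdamped second-order system, %OS = 100·exp(−πζ/√(1−ζ²)).
πζ/√(1−ζ²) = π·0.409/√(1−0.167) = 1.408, so %OS = 100·e^(−1.408) = 24.5%.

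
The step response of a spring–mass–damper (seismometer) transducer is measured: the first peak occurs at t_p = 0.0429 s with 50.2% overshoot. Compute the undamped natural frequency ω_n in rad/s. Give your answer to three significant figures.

The overshoot fixes ζ = −ln(OS)/√(π²+ln²(OS)) = 0.214.
From t_p = π/ω_d, ω_d = π/0.0429 = 73.2 rad/s, so ω_n = ω_d/√(1−ζ²) = 75.0 rad/s.

ω_n ≈ 75.0 rad/s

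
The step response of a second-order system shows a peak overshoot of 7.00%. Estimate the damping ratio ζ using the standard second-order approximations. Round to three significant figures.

ζ = −ln(OS)/√(π² + (ln OS)²). With OS = 0.0700, ln OS = −2.659 and ζ = 2.659/4.116 = 0.646.

ζ ≈ 0.646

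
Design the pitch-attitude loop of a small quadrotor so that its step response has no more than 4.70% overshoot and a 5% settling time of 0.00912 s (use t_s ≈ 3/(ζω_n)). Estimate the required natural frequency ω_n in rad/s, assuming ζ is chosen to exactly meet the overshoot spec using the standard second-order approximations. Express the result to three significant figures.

Inverting the overshoot relation: ζ = |ln 0.0470|/√(π² + ln²0.0470) = 0.697.
Then ω_n = 3/(ζ t_s) = 3/(0.697 × 0.00912) = 472 rad/s.

ω_n ≈ 472 rad/s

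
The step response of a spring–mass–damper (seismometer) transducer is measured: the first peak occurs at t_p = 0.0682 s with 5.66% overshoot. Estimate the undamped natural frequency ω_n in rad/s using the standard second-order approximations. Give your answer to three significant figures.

ω_n ≈ 62.4 rad/s

The overshoot fixes ζ = −ln(OS)/√(π²+ln²(OS)) = 0.675.
From t_p = π/ω_d, ω_d = π/0.0682 = 46.1 rad/s, so ω_n = ω_d/√(1−ζ²) = 62.4 rad/s.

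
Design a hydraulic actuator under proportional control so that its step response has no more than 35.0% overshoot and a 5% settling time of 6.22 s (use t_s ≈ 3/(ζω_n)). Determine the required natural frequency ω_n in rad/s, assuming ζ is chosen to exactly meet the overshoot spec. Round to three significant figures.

ω_n ≈ 1.52 rad/s

Inverting the overshoot relation: ζ = |ln 0.350|/√(π² + ln²0.350) = 0.317.
From t_s ≈ 3/(ζω_n): ω_n = 3/(ζ·t_s) = 3/(0.317·6.22) = 1.52 rad/s.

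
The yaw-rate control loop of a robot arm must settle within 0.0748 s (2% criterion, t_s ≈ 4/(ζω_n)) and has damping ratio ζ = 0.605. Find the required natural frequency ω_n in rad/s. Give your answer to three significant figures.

ω_n ≈ 88.4 rad/s

Rearranging t_s ≈ 4/(ζω_n) gives ω_n = 4/(ζ·t_s) = 4/(0.605 × 0.0748) = 88.4 rad/s.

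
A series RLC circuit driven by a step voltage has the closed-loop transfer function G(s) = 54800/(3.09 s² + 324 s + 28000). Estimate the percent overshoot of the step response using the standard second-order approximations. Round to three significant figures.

%OS ≈ 12.6%

Dividing through by 3.09: denominator becomes s² + 104.9 s + 9061.
So ω_n = √9061 = 95.2 rad/s and ζ = 104.9/(2·95.2) = 0.551.
%OS = 100·exp(−πζ/√(1−ζ²)) = 12.6%.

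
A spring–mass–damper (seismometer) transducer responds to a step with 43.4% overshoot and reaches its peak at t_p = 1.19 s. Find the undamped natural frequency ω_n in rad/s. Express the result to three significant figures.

From the overshoot, ζ = −ln(OS)/√(π²+ln²(OS)) = 0.257.
From t_p = π/ω_d, ω_d = π/1.19 = 2.64 rad/s, so ω_n = ω_d/√(1−ζ²) = 2.73 rad/s.

ω_n ≈ 2.73 rad/s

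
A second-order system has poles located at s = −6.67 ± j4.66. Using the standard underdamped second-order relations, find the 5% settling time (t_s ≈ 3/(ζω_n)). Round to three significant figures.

t_s ≈ 0.450 s

For poles at −σ ± jω_d, ζω_n = σ = 6.67, so t_s ≈ 3/σ = 0.450 s.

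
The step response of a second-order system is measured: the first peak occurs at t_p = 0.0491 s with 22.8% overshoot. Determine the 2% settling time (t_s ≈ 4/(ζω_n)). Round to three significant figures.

t_s ≈ 0.133 s

The overshoot fixes ζ = −ln(OS)/√(π²+ln²(OS)) = 0.426.
From t_p = π/ω_d, ω_d = π/0.0491 = 64.0 rad/s, so ω_n = ω_d/√(1−ζ²) = 70.7 rad/s.
t_s ≈ 4/(ζω_n) = 4/(0.426·70.7) = 0.133 s.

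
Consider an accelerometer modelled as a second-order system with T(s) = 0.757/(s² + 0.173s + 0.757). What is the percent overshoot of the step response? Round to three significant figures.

Comparing the denominator to s² + 2ζω_n s + ω_n²: ω_n = √0.757 = 0.870 rad/s, and 2ζω_n = 0.173 so ζ = 0.173/(2·0.870) = 0.0994.
%OS = 100 e^{−πζ/√(1−ζ²)} with ζ = 0.0994 gives 73.1%.

%OS ≈ 73.1%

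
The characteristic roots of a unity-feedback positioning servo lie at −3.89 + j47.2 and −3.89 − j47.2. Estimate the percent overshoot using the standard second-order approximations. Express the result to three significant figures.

%OS ≈ 77.2%

The poles are at −σ ± jω_d with σ = 3.89 and ω_d = 47.2, so ω_n = √(σ²+ω_d²) = 47.4 rad/s and ζ = σ/ω_n = 0.0821.
%OS = 100·exp(−πζ/√(1−ζ²)) = 77.2%.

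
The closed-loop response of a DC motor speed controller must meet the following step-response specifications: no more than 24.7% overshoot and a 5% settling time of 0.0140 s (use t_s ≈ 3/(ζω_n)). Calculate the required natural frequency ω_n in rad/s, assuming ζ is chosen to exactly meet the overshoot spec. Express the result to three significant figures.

ω_n ≈ 527 rad/s

From %OS = 100·exp(−πζ/√(1−ζ²)), invert to get ζ = −ln(OS)/√(π² + ln²(OS)) with OS = 0.247.
−ln 0.247 = 1.398, so ζ = 1.398/√(π² + 1.955) = 0.407.
From t_s ≈ 3/(ζω_n): ω_n = 3/(ζ·t_s) = 3/(0.407·0.0140) = 527 rad/s.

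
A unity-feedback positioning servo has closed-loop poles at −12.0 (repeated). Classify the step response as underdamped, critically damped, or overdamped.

critically damped

Since there is a repeated negative-real pole, the response is critically damped.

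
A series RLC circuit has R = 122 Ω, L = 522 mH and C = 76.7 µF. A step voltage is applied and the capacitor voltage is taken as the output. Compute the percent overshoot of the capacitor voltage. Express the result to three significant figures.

For a series RLC circuit (capacitor voltage as output), ω_n = 1/√(LC) = 1/√(522 mH · 76.7 µF) = 158 rad/s.
ζ = (R/2)·√(C/L) = (122/2)·√(76.7 µF/522 mH) = 0.739.
Overshoot: exp(−π·0.739/√(1−0.739²)) = 0.0317, i.e. 3.17%.

%OS ≈ 3.17%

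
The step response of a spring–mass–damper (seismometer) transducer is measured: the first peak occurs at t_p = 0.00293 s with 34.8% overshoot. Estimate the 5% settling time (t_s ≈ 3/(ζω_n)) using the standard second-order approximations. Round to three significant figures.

t_s ≈ 0.00833 s

The overshoot fixes ζ = −ln(OS)/√(π²+ln²(OS)) = 0.318.
From t_p = π/ω_d, ω_d = π/0.00293 = 1070 rad/s, so ω_n = ω_d/√(1−ζ²) = 1130 rad/s.
t_s ≈ 3/(ζω_n) = 3/(0.318·1130) = 0.00833 s.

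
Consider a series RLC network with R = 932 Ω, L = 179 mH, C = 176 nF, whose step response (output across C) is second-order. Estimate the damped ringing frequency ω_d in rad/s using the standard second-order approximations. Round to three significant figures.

For a series RLC circuit (capacitor voltage as output), ω_n = 1/√(LC) = 1/√(179 mH · 176 nF) = 5630 rad/s.
ζ = (R/2)·√(C/L) = (932/2)·√(176 nF/179 mH) = 0.462.
ω_d = ω_n√(1−ζ²) = 5000 rad/s.

ω_d ≈ 5000 rad/s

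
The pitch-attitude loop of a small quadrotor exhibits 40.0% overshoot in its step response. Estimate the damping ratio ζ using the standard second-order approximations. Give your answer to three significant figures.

From %OS = 100·exp(−πζ/√(1−ζ²)), invert to get ζ = −ln(OS)/√(π² + ln²(OS)) with OS = 0.400.
−ln 0.400 = 0.9163, so ζ = 0.9163/√(π² + 0.8396) = 0.280.

ζ ≈ 0.280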